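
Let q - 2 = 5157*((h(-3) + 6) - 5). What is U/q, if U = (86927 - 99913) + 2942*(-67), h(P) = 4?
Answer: -210100/25787 ≈ -8.1475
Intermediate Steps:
q = 25787 (q = 2 + 5157*((4 + 6) - 5) = 2 + 5157*(10 - 5) = 2 + 5157*5 = 2 + 25785 = 25787)
U = -210100 (U = -12986 - 197114 = -210100)
U/q = -210100/25787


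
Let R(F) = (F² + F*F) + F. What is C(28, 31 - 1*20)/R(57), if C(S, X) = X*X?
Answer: 121/6555 ≈ 0.018459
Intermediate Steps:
R(F) = F + 2*F² (R(F) = (F² + F²) + F = 2*F² + F = F + 2*F²)
C(S, X) = X²
C(28, 31 - 1*20)/R(57) = (31 - 1*20)²/((57*(1 + 2*57))) = (31 - 20)²/((57*(1 + 114))) = 11²/((57*115)) = 121/6555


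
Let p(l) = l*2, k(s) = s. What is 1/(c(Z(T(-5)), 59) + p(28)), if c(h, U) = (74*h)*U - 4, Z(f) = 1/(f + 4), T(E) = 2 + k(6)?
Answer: 6/2495 ≈ 0.0024048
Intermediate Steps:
p(l) = 2*l
T(E) = 8 (T(E) = 2 + 6 = 8)
Z(f) = 1/(4 + f)
c(h, U) = -4 + 74*U*h (c(h, U) = 74*U*h - 4 = -4 + 74*U*h)
1/(c(Z(T(-5)), 59) + p(28)) = 1/((-4 + 74*59/(4 + 8)) + 2*28) = 1/((-4 + 74*59/12) + 56) = 1/((-4 + 74*59*(1/12)) + 56) = 1/((-4 + 2183/6) + 56) = 1/(2159/6 + 56) = 1/(2495/6) = 6/2495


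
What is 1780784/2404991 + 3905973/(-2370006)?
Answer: -574817905171/633315899994 ≈ -0.90763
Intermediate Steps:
1780784/2404991 + 3905973/(-2370006) = 1780784*(1/2404991) + 3905973*(-1/2370006) = 1780784/2404991 - 433997/263334 = -574817905171/633315899994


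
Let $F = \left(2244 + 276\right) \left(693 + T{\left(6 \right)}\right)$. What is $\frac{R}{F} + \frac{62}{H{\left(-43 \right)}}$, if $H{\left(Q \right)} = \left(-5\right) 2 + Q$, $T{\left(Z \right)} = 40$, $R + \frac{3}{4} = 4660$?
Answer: $- \frac{457107919}{391597920} \approx -1.1673$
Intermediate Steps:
$R = \frac{18637}{4}$ ($R = - \frac{3}{4} + 4660 = \frac{18637}{4} \approx 4659.3$)
$H{\left(Q \right)} = -10 + Q$
$F = 1847160$ ($F = \left(2244 + 276\right) \left(693 + 40\right) = 2520 \cdot 733 = 1847160$)
$\frac{R}{F} + \frac{62}{H{\left(-43 \right)}} = \frac{18637}{4 \cdot 1847160} + \frac{62}{-10 - 43} = \frac{18637}{4} \cdot \frac{1}{1847160} + \frac{62}{-53} = \frac{18637}{7388640} + 62 \left(- \frac{1}{53}\right) = \frac{18637}{7388640} - \frac{62}{53} = - \frac{457107919}{391597920}$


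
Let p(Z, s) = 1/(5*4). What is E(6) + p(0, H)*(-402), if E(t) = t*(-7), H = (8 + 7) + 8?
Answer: -621/10 ≈ -62.100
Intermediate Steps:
H = 23 (H = 15 + 8 = 23)
E(t) = -7*t
p(Z, s) = 1/20
E(6) + p(0, H)*(-402) = -7*6 + (1/20)*(-402) = -42 - 201/10 = -621/10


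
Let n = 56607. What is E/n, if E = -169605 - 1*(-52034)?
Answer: -117571/56607 ≈ -2.0770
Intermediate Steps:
E = -117571 (E = -169605 + 52034 = -117571)
E/n = -117571/56607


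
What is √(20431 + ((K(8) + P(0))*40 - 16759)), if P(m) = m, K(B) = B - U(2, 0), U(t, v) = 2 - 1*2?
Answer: 2*√998 ≈ 63.182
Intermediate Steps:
U(t, v) = 0 (U(t, v) = 2 - 2 = 0)
K(B) = B (K(B) = B - 1*0 = B + 0 = B)
√(20431 + ((K(8) + P(0))*40 - 16759)) = √(20431 + ((8 + 0)*40 - 16759)) = √(20431 + (8*40 - 16759)) = √(20431 + (320 - 16759)) = √(20431 - 16439) = √3992 = 2*√998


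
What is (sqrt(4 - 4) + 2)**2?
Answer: 4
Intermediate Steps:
(sqrt(4 - 4) + 2)**2 = (sqrt(0) + 2)**2 = (0 + 2)**2 = 2**2 = 4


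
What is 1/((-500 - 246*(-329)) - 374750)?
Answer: -1/294316 ≈ -3.3977e-6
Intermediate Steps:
1/((-500 - 246*(-329)) - 374750) = 1/((-500 + 80934) - 374750) = 1/(80434 - 374750) = 1/(-294316) = -1/294316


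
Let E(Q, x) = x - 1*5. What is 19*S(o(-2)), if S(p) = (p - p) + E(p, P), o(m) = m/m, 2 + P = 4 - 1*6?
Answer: -171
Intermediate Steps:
P = -4 (P = -2 + (4 - 1*6) = -2 + (4 - 6) = -2 - 2 = -4)
o(m) = 1
E(Q, x) = -5 + x (E(Q, x) = x - 5 = -5 + x)
S(p) = -9 (S(p) = (p - p) + (-5 - 4) = 0 - 9 = -9)
19*S(o(-2)) = 19*(-9) = -171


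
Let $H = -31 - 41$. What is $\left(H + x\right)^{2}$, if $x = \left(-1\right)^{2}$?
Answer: $5041$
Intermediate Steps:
$H = -72$ ($H = -31 - 41 = -72$)
$x = 1$
$\left(H + x\right)^{2} = \left(-72 + 1\right)^{2} = \left(-71\right)^{2} = 5041$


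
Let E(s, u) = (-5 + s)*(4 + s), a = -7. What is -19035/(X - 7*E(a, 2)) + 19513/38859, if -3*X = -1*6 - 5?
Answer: 446716076/5789991 ≈ 77.153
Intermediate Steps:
X = 11/3 (X = -(-1*6 - 5)/3 = -(-6 - 5)/3 = -⅓*(-11) = 11/3 ≈ 3.6667)
-19035/(X - 7*E(a, 2)) + 19513/38859 = -19035/(11/3 - 7*(-20 + (-7)² - 1*(-7))) + 19513/38859 = -19035/(11/3 - 7*(-20 + 49 + 7)) + 19513*(1/38859) = -19035/(11/3 - 7*36) + 19513/38859 = -19035/(11/3 - 252) + 19513/38859 = -19035/(-745/3) + 19513/38859 = -19035*(-3/745) + 19513/38859 = 11421/149 + 19513/38859 = 446716076/5789991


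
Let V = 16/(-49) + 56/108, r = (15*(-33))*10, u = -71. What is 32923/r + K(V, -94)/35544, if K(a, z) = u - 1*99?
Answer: -8871641/1332900 ≈ -6.6559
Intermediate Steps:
r = -4950 (r = -495*10 = -4950)
V = 254/1323 (V = 16*(-1/49) + 56*(1/108) = -16/49 + 14/27 = 254/1323 ≈ 0.19199)
K(a, z) = -170 (K(a, z) = -71 - 1*99 = -71 - 99 = -170)
32923/r + K(V, -94)/35544 = 32923/(-4950) - 170/35544 = 32923*(-1/4950) - 170*1/35544 = -2993/450 - 85/17772 = -8871641/1332900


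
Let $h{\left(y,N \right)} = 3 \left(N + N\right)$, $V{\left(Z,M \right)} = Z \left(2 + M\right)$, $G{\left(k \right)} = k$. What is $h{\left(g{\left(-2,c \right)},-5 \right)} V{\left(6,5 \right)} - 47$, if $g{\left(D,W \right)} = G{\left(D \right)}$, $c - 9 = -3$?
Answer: $-1307$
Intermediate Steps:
$c = 6$ ($c = 9 - 3 = 6$)
$g{\left(D,W \right)} = D$
$h{\left(y,N \right)} = 6 N$ ($h{\left(y,N \right)} = 3 \cdot 2 N = 6 N$)
$h{\left(g{\left(-2,c \right)},-5 \right)} V{\left(6,5 \right)} - 47 = 6 \left(-5\right) 6 \left(2 + 5\right) - 47 = - 30 \cdot 6 \cdot 7 - 47 = \left(-30\right) 42 - 47 = -1260 - 47 = -1307$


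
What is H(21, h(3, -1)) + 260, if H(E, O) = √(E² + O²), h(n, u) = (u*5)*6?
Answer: 260 + 3*√149 ≈ 296.62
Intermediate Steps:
h(n, u) = 30*u (h(n, u) = (5*u)*6 = 30*u)
H(21, h(3, -1)) + 260 = √(21² + (30*(-1))²) + 260 = √(441 + (-30)²) + 260 = √(441 + 900) + 260 = √1341 + 260 = 3*√149 + 260 = 260 + 3*√149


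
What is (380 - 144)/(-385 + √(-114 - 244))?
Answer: -90860/148583 - 236*I*√358/148583 ≈ -0.61151 - 0.030053*I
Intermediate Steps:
(380 - 144)/(-385 + √(-114 - 244)) = 236/(-385 + √(-358)) = 236/(-385 + I*√358)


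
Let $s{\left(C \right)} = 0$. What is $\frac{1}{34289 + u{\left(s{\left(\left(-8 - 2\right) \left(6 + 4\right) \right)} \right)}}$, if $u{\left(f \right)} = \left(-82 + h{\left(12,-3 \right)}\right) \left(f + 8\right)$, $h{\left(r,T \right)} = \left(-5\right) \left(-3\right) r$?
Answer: $\frac{1}{35073} \approx 2.8512 \cdot 10^{-5}$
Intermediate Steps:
$h{\left(r,T \right)} = 15 r$
$u{\left(f \right)} = 784 + 98 f$ ($u{\left(f \right)} = \left(-82 + 15 \cdot 12\right) \left(f + 8\right) = \left(-82 + 180\right) \left(8 + f\right) = 98 \left(8 + f\right) = 784 + 98 f$)
$\frac{1}{34289 + u{\left(s{\left(\left(-8 - 2\right) \left(6 + 4\right) \right)} \right)}} = \frac{1}{34289 + \left(784 + 98 \cdot 0\right)} = \frac{1}{34289 + \left(784 + 0\right)} = \frac{1}{34289 + 784} = \frac{1}{35073}$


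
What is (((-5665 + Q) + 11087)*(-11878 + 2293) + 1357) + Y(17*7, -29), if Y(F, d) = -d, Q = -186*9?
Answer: -35923194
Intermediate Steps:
Q = -1674
(((-5665 + Q) + 11087)*(-11878 + 2293) + 1357) + Y(17*7, -29) = (((-5665 - 1674) + 11087)*(-11878 + 2293) + 1357) - 1*(-29) = ((-7339 + 11087)*(-9585) + 1357) + 29 = (3748*(-9585) + 1357) + 29 = (-35924580 + 1357) + 29 = -35923223 + 29 = -35923194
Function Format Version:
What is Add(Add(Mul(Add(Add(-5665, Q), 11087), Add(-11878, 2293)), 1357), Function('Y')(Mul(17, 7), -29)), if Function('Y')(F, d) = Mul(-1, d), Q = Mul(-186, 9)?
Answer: -35923194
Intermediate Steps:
Q = -1674
Add(Add(Mul(Add(Add(-5665, Q), 11087), Add(-11878, 2293)), 1357), Function('Y')(Mul(17, 7), -29)) = Add(Add(Mul(Add(Add(-5665, -1674), 11087), Add(-11878, 2293)), 1357), Mul(-1, -29)) = Add(Add(Mul(Add(-7339, 11087), -9585), 1357), 29) = Add(Add(Mul(3748, -9585), 1357), 29) = Add(Add(-35924580, 1357), 29) = Add(-35923223, 29) = -35923194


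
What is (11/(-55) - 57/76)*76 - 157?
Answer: -1146/5 ≈ -229.20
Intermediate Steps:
(11/(-55) - 57/76)*76 - 157 = (11*(-1/55) - 57*1/76)*76 - 157 = (-⅕ - ¾)*76 - 157 = -19/20*76 - 157 = -361/5 - 157 = -1146/5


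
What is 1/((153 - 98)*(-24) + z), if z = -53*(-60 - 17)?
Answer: 1/2761 ≈ 0.00036219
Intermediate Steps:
z = 4081 (z = -53*(-77) = 4081)
1/((153 - 98)*(-24) + z) = 1/((153 - 98)*(-24) + 4081) = 1/(55*(-24) + 4081) = 1/(-1320 + 4081) = 1/2761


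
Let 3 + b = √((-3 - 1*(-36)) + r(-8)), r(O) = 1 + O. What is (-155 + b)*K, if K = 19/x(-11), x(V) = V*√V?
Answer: 19*I*√11*(-158 + √26)/121 ≈ -79.63*I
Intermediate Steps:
b = -3 + √26 (b = -3 + √((-3 - 1*(-36)) + (1 - 8)) = -3 + √((-3 + 36) - 7) = -3 + √(33 - 7) = -3 + √26 ≈ 2.0990)
x(V) = V^(3/2)
K = 19*I*√11/121 (K = 19/((-11)^(3/2)) = 19/((-11*I*√11)) = 19*(I*√11/121) = 19*I*√11/121 ≈ 0.52079*I)
(-155 + b)*K = (-155 + (-3 + √26))*(19*I*√11/121) = (-158 + √26)*(19*I*√11/121) = 19*I*√11*(-158 + √26)/121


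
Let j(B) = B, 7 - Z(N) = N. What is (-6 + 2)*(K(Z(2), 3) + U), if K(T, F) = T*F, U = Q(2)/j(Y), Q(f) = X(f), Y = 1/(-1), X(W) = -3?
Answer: -72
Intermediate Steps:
Y = -1
Q(f) = -3
Z(N) = 7 - N
U = 3 (U = -3/(-1) = -3*(-1) = 3)
K(T, F) = F*T
(-6 + 2)*(K(Z(2), 3) + U) = (-6 + 2)*(3*(7 - 1*2) + 3) = -4*(3*(7 - 2) + 3) = -4*(3*5 + 3) = -4*(15 + 3) = -4*18 = -72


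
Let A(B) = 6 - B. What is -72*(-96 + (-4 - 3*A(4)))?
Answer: 7632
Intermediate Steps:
-72*(-96 + (-4 - 3*A(4))) = -72*(-96 + (-4 - 3*(6 - 1*4))) = -72*(-96 + (-4 - 3*(6 - 4))) = -72*(-96 + (-4 - 3*2)) = -72*(-96 + (-4 - 6)) = -72*(-96 - 10) = -72*(-106) = 7632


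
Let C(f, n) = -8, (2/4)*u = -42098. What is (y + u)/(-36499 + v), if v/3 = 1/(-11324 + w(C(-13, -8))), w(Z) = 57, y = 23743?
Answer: 681123951/411234236 ≈ 1.6563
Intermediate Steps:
u = -84196 (u = 2*(-42098) = -84196)
v = -3/11267 (v = 3/(-11324 + 57) = 3/(-11267) = 3*(-1/11267) = -3/11267 ≈ -0.00026626)
(y + u)/(-36499 + v) = (23743 - 84196)/(-36499 - 3/11267) = -60453/(-411234236/11267) = -60453*(-11267/411234236) = 681123951/411234236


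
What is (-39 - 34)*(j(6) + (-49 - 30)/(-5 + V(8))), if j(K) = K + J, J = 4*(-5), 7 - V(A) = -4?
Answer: 11899/6 ≈ 1983.2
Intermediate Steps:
V(A) = 11 (V(A) = 7 - 1*(-4) = 7 + 4 = 11)
J = -20
j(K) = -20 + K (j(K) = K - 20 = -20 + K)
(-39 - 34)*(j(6) + (-49 - 30)/(-5 + V(8))) = (-39 - 34)*((-20 + 6) + (-49 - 30)/(-5 + 11)) = -73*(-14 - 79/6) = -73*(-163/6) = 11899/6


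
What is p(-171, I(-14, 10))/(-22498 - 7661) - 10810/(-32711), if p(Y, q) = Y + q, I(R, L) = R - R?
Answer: 36845819/109614561 ≈ 0.33614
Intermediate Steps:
I(R, L) = 0
p(-171, I(-14, 10))/(-22498 - 7661) - 10810/(-32711) = (-171 + 0)/(-22498 - 7661) - 10810/(-32711) = -171/(-30159) - 10810*(-1/32711) = -171*(-1/30159) + 10810/32711 = 19/3351 + 10810/32711 = 36845819/109614561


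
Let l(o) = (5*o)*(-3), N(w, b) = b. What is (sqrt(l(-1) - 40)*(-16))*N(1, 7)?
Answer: -560*I ≈ -560.0*I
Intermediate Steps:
l(o) = -15*o
(sqrt(l(-1) - 40)*(-16))*N(1, 7) = (sqrt(-15*(-1) - 40)*(-16))*7 = (sqrt(15 - 40)*(-16))*7 = (sqrt(-25)*(-16))*7 = ((5*I)*(-16))*7 = -80*I*7 = -560*I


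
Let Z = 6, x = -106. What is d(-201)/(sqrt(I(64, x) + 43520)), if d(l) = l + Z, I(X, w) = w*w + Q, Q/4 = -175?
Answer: -195*sqrt(13514)/27028 ≈ -0.83871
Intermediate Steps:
Q = -700 (Q = 4*(-175) = -700)
I(X, w) = -700 + w**2 (I(X, w) = w*w - 700 = w**2 - 700 = -700 + w**2)
d(l) = 6 + l (d(l) = l + 6 = 6 + l)
d(-201)/(sqrt(I(64, x) + 43520)) = (6 - 201)/(sqrt((-700 + (-106)**2) + 43520)) = -195/sqrt((-700 + 11236) + 43520) = -195/sqrt(10536 + 43520) = -195*sqrt(13514)/27028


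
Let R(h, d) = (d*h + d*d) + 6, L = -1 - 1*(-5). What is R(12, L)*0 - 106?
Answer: -106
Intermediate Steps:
L = 4 (L = -1 + 5 = 4)
R(h, d) = 6 + d² + d*h (R(h, d) = (d*h + d²) + 6 = (d² + d*h) + 6 = 6 + d² + d*h)
R(12, L)*0 - 106 = (6 + 4² + 4*12)*0 - 106 = (6 + 16 + 48)*0 - 106 = 70*0 - 106 = 0 - 106 = -106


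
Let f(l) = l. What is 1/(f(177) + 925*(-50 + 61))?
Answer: 1/10352 ≈ 9.6600e-5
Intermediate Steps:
1/(f(177) + 925*(-50 + 61)) = 1/(177 + 925*(-50 + 61)) = 1/(177 + 925*11) = 1/(177 + 10175) = 1/10352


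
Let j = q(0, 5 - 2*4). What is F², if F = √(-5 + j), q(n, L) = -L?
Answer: -2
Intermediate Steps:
j = 3 (j = -(5 - 2*4) = -(5 - 8) = -1*(-3) = 3)
F = I*√2 (F = √(-5 + 3) = √(-2) = I*√2 ≈ 1.4142*I)
F² = (I*√2)² = -2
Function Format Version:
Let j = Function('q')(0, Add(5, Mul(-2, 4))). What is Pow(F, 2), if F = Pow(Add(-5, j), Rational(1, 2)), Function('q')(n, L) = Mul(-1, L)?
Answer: -2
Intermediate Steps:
j = 3 (j = Mul(-1, Add(5, Mul(-2, 4))) = Mul(-1, Add(5, -8)) = Mul(-1, -3) = 3)
F = Mul(I, Pow(2, Rational(1, 2))) (F = Pow(Add(-5, 3), Rational(1, 2)) = Pow(-2, Rational(1, 2)) = Mul(I, Pow(2, Rational(1, 2))) ≈ Mul(1.4142, I))
Pow(F, 2) = Pow(Mul(I, Pow(2, Rational(1, 2))), 2) = -2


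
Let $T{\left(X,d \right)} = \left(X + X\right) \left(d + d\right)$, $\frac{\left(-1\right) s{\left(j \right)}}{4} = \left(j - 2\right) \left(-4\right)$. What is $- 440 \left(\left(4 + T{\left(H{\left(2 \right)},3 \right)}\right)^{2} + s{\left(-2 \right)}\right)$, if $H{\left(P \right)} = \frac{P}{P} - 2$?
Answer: $0$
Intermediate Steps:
$s{\left(j \right)} = -32 + 16 j$ ($s{\left(j \right)} = - 4 \left(j - 2\right) \left(-4\right) = - 4 \left(-2 + j\right) \left(-4\right) = - 4 \left(8 - 4 j\right) = -32 + 16 j$)
$H{\left(P \right)} = -1$ ($H{\left(P \right)} = 1 - 2 = -1$)
$T{\left(X,d \right)} = 4 X d$ ($T{\left(X,d \right)} = 2 X 2 d = 4 X d$)
$- 440 \left(\left(4 + T{\left(H{\left(2 \right)},3 \right)}\right)^{2} + s{\left(-2 \right)}\right) = - 440 \left(\left(4 + 4 \left(-1\right) 3\right)^{2} + \left(-32 + 16 \left(-2\right)\right)\right) = - 440 \left(\left(4 - 12\right)^{2} - 64\right) = - 440 \left(\left(-8\right)^{2} - 64\right) = - 440 \left(64 - 64\right) = \left(-440\right) 0 = 0$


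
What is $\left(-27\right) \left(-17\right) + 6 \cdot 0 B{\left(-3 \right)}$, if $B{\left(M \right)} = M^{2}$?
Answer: $459$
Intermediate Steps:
$\left(-27\right) \left(-17\right) + 6 \cdot 0 B{\left(-3 \right)} = \left(-27\right) \left(-17\right) + 6 \cdot 0 \left(-3\right)^{2} = 459 + 0 \cdot 9 = 459 + 0 = 459$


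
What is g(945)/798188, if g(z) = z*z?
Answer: 893025/798188 ≈ 1.1188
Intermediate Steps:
g(z) = z²
g(945)/798188 = 945²/798188 = 893025*(1/798188) = 893025/798188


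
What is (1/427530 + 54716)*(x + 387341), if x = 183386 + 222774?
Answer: 18562155822904981/427530 ≈ 4.3417e+10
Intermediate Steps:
x = 406160
(1/427530 + 54716)*(x + 387341) = (1/427530 + 54716)*(406160 + 387341) = (1/427530 + 54716)*793501 = (23392731481/427530)*793501 = 18562155822904981/427530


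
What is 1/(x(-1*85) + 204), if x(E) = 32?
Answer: 1/236 ≈ 0.0042373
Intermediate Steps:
1/(x(-1*85) + 204) = 1/(32 + 204) = 1/236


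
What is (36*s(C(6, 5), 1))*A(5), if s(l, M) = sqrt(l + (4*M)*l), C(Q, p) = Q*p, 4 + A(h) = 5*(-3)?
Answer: -3420*sqrt(6) ≈ -8377.3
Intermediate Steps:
A(h) = -19 (A(h) = -4 + 5*(-3) = -4 - 15 = -19)
s(l, M) = sqrt(l + 4*M*l)
(36*s(C(6, 5), 1))*A(5) = (36*sqrt((6*5)*(1 + 4*1)))*(-19) = (36*sqrt(30*(1 + 4)))*(-19) = (36*sqrt(30*5))*(-19) = (36*sqrt(150))*(-19) = (36*(5*sqrt(6)))*(-19) = (180*sqrt(6))*(-19) = -3420*sqrt(6)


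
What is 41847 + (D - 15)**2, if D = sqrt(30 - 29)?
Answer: 42043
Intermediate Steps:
D = 1 (D = sqrt(1) = 1)
41847 + (D - 15)**2 = 41847 + (1 - 15)**2 = 41847 + (-14)**2 = 41847 + 196 = 42043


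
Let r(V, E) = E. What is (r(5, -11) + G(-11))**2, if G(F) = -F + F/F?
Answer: 1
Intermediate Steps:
G(F) = 1 - F (G(F) = -F + 1 = 1 - F)
(r(5, -11) + G(-11))**2 = (-11 + (1 - 1*(-11)))**2 = (-11 + (1 + 11))**2 = (-11 + 12)**2 = 1**2 = 1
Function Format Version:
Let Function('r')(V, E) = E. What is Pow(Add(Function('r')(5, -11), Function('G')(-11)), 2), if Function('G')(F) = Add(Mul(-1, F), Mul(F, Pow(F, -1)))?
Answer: 1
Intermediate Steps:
Function('G')(F) = Add(1, Mul(-1, F)) (Function('G')(F) = Add(Mul(-1, F), 1) = Add(1, Mul(-1, F)))
Pow(Add(Function('r')(5, -11), Function('G')(-11)), 2) = Pow(Add(-11, Add(1, Mul(-1, -11))), 2) = Pow(Add(-11, Add(1, 11)), 2) = Pow(Add(-11, 12), 2) = Pow(1, 2) = 1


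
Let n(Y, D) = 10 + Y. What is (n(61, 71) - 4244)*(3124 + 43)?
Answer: -13215891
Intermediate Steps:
(n(61, 71) - 4244)*(3124 + 43) = ((10 + 61) - 4244)*(3124 + 43) = (71 - 4244)*3167 = -4173*3167 = -13215891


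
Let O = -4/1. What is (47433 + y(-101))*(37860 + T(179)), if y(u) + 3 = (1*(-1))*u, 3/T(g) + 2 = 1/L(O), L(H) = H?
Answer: 5398380856/3 ≈ 1.7995e+9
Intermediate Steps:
O = -4 (O = -4*1 = -4)
T(g) = -4/3 (T(g) = 3/(-2 + 1/(-4)) = 3/(-2 - ¼) = 3/(-9/4) = 3*(-4/9) = -4/3)
y(u) = -3 - u (y(u) = -3 + (1*(-1))*u = -3 - u)
(47433 + y(-101))*(37860 + T(179)) = (47433 + (-3 - 1*(-101)))*(37860 - 4/3) = (47433 + (-3 + 101))*(113576/3) = (47433 + 98)*(113576/3) = 47531*(113576/3) = 5398380856/3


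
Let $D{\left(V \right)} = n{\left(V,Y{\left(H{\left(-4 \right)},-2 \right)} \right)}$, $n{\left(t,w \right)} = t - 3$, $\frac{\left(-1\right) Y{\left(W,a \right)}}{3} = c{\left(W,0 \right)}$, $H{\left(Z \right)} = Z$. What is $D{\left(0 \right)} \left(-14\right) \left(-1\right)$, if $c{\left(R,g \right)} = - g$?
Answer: $-42$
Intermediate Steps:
$Y{\left(W,a \right)} = 0$ ($Y{\left(W,a \right)} = - 3 \left(\left(-1\right) 0\right) = \left(-3\right) 0 = 0$)
$n{\left(t,w \right)} = -3 + t$
$D{\left(V \right)} = -3 + V$
$D{\left(0 \right)} \left(-14\right) \left(-1\right) = \left(-3 + 0\right) \left(-14\right) \left(-1\right) = \left(-3\right) \left(-14\right) \left(-1\right) = 42 \left(-1\right) = -42$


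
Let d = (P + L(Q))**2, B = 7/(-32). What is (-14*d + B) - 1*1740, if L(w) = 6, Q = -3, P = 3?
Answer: -91975/32 ≈ -2874.2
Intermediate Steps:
B = -7/32 (B = 7*(-1/32) = -7/32 ≈ -0.21875)
d = 81 (d = (3 + 6)**2 = 9**2 = 81)
(-14*d + B) - 1*1740 = (-14*81 - 7/32) - 1*1740 = (-1134 - 7/32) - 1740 = -36295/32 - 1740 = -91975/32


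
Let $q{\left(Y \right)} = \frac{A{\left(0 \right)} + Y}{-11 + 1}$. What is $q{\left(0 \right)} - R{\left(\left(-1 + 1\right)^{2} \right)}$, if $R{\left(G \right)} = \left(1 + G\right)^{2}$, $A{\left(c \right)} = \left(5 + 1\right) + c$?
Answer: $- \frac{8}{5} \approx -1.6$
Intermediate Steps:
$A{\left(c \right)} = 6 + c$
$q{\left(Y \right)} = - \frac{3}{5} - \frac{Y}{10}$ ($q{\left(Y \right)} = \frac{\left(6 + 0\right) + Y}{-11 + 1} = \frac{6 + Y}{-10} = \left(6 + Y\right) \left(- \frac{1}{10}\right) = - \frac{3}{5} - \frac{Y}{10}$)
$q{\left(0 \right)} - R{\left(\left(-1 + 1\right)^{2} \right)} = \left(- \frac{3}{5} - 0\right) - \left(1 + \left(-1 + 1\right)^{2}\right)^{2} = \left(- \frac{3}{5} + 0\right) - \left(1 + 0^{2}\right)^{2} = - \frac{3}{5} - \left(1 + 0\right)^{2} = - \frac{3}{5} - 1^{2} = - \frac{3}{5} - 1 = - \frac{8}{5}$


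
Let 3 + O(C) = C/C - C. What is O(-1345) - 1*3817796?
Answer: -3816453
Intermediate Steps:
O(C) = -2 - C (O(C) = -3 + (C/C - C) = -3 + (1 - C) = -2 - C)
O(-1345) - 1*3817796 = (-2 - 1*(-1345)) - 1*3817796 = (-2 + 1345) - 3817796 = 1343 - 3817796 = -3816453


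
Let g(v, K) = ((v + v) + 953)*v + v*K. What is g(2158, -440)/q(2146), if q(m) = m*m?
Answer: 5210491/2302658 ≈ 2.2628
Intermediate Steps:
g(v, K) = K*v + v*(953 + 2*v) (g(v, K) = (2*v + 953)*v + K*v = (953 + 2*v)*v + K*v = v*(953 + 2*v) + K*v = K*v + v*(953 + 2*v))
q(m) = m²
g(2158, -440)/q(2146) = (2158*(953 - 440 + 2*2158))/(2146²) = (2158*(953 - 440 + 4316))/4605316 = (2158*4829)*(1/4605316) = 10420982*(1/4605316) = 5210491/2302658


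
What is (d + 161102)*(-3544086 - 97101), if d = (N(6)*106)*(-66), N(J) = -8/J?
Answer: -620567500410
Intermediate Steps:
d = 9328 (d = (-8/6*106)*(-66) = (-8*1/6*106)*(-66) = -4/3*106*(-66) = -424/3*(-66) = 9328)
(d + 161102)*(-3544086 - 97101) = (9328 + 161102)*(-3544086 - 97101) = 170430*(-3641187) = -620567500410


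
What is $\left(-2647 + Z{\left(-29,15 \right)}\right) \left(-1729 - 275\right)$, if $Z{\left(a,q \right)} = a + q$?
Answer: $5332644$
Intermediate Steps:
$\left(-2647 + Z{\left(-29,15 \right)}\right) \left(-1729 - 275\right) = \left(-2647 + \left(-29 + 15\right)\right) \left(-1729 - 275\right) = \left(-2647 - 14\right) \left(-2004\right) = \left(-2661\right) \left(-2004\right) = 5332644$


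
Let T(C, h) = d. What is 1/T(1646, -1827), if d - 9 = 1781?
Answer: 1/1790 ≈ 0.00055866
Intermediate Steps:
d = 1790 (d = 9 + 1781 = 1790)
T(C, h) = 1790
1/T(1646, -1827) = 1/1790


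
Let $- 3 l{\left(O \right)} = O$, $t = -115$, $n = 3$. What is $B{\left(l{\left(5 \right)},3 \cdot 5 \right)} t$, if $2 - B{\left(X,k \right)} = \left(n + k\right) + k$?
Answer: $3565$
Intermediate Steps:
$l{\left(O \right)} = - \frac{O}{3}$
$B{\left(X,k \right)} = -1 - 2 k$ ($B{\left(X,k \right)} = 2 - \left(\left(3 + k\right) + k\right) = 2 - \left(3 + 2 k\right) = -1 - 2 k$)
$B{\left(l{\left(5 \right)},3 \cdot 5 \right)} t = \left(-1 - 2 \cdot 3 \cdot 5\right) \left(-115\right) = \left(-1 - 30\right) \left(-115\right) = \left(-31\right) \left(-115\right) = 3565$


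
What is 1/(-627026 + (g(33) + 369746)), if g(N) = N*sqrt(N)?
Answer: -85760/22064320821 - 11*sqrt(33)/22064320821 ≈ -3.8897e-6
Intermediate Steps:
g(N) = N**(3/2)
1/(-627026 + (g(33) + 369746)) = 1/(-627026 + (33**(3/2) + 369746)) = 1/(-627026 + (33*sqrt(33) + 369746)) = 1/(-627026 + (369746 + 33*sqrt(33))) = 1/(-257280 + 33*sqrt(33))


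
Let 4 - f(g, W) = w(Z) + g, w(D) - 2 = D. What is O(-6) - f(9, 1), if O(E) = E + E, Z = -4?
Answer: -9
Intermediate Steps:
w(D) = 2 + D
O(E) = 2*E
f(g, W) = 6 - g (f(g, W) = 4 - ((2 - 4) + g) = 4 - (-2 + g) = 4 + (2 - g) = 6 - g)
O(-6) - f(9, 1) = 2*(-6) - (6 - 1*9) = -12 - (6 - 9) = -12 - 1*(-3) = -12 + 3 = -9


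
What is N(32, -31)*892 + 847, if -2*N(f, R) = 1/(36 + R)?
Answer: 3789/5 ≈ 757.80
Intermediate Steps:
N(f, R) = -1/(2*(36 + R))
N(32, -31)*892 + 847 = -1/(72 + 2*(-31))*892 + 847 = -1/(72 - 62)*892 + 847 = -1/10*892 + 847 = -1*⅒*892 + 847 = -⅒*892 + 847 = -446/5 + 847 = 3789/5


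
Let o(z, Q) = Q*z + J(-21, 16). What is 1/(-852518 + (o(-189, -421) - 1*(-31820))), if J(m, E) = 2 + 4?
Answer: -1/741123 ≈ -1.3493e-6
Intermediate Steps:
J(m, E) = 6
o(z, Q) = 6 + Q*z (o(z, Q) = Q*z + 6 = 6 + Q*z)
1/(-852518 + (o(-189, -421) - 1*(-31820))) = 1/(-852518 + ((6 - 421*(-189)) - 1*(-31820))) = 1/(-852518 + ((6 + 79569) + 31820)) = 1/(-852518 + (79575 + 31820)) = 1/(-852518 + 111395) = 1/(-741123) = -1/741123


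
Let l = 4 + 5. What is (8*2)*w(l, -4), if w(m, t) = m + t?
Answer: 80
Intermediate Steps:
l = 9
(8*2)*w(l, -4) = (8*2)*(9 - 4) = 16*5 = 80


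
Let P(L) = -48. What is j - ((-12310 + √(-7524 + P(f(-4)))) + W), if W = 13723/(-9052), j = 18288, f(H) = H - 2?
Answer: 276986819/9052 - 2*I*√1893 ≈ 30600.0 - 87.017*I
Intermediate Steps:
f(H) = -2 + H
W = -13723/9052 (W = 13723*(-1/9052) = -13723/9052 ≈ -1.5160)
j - ((-12310 + √(-7524 + P(f(-4)))) + W) = 18288 - ((-12310 + √(-7524 - 48)) - 13723/9052) = 18288 - ((-12310 + √(-7572)) - 13723/9052) = 18288 - ((-12310 + 2*I*√1893) - 13723/9052) = 18288 - (-111443843/9052 + 2*I*√1893) = 18288 + (111443843/9052 - 2*I*√1893) = 276986819/9052 - 2*I*√1893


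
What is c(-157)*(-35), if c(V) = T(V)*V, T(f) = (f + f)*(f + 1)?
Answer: 269167080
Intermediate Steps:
T(f) = 2*f*(1 + f) (T(f) = (2*f)*(1 + f) = 2*f*(1 + f))
c(V) = 2*V²*(1 + V) (c(V) = (2*V*(1 + V))*V = 2*V²*(1 + V))
c(-157)*(-35) = (2*(-157)²*(1 - 157))*(-35) = (2*24649*(-156))*(-35) = -7690488*(-35) = 269167080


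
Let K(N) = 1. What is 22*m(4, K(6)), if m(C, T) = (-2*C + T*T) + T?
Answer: -132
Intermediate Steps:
m(C, T) = T + T² - 2*C (m(C, T) = (-2*C + T²) + T = (T² - 2*C) + T = T + T² - 2*C)
22*m(4, K(6)) = 22*(1 + 1² - 2*4) = 22*(1 + 1 - 8) = 22*(-6) = -132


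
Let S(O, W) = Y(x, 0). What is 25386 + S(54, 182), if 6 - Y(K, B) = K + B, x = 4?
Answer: 25388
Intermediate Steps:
Y(K, B) = 6 - B - K (Y(K, B) = 6 - (K + B) = 6 - (B + K) = 6 + (-B - K) = 6 - B - K)
S(O, W) = 2 (S(O, W) = 6 - 1*0 - 1*4 = 6 + 0 - 4 = 2)
25386 + S(54, 182) = 25386 + 2 = 25388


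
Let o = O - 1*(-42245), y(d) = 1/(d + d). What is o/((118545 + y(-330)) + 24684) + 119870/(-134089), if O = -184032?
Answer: -23879418480310/12675585897371 ≈ -1.8839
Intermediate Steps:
y(d) = 1/(2*d)
o = -141787 (o = -184032 - 1*(-42245) = -184032 + 42245 = -141787)
o/((118545 + y(-330)) + 24684) + 119870/(-134089) = -141787/((118545 + (½)/(-330)) + 24684) + 119870/(-134089) = -141787/((118545 + (½)*(-1/330)) + 24684) + 119870*(-1/134089) = -141787/((118545 - 1/660) + 24684) - 119870/134089 = -141787/(78239699/660 + 24684) - 119870/134089 = -141787/94531139/660 - 119870/134089 = -141787*660/94531139 - 119870/134089 = -93579420/94531139 - 119870/134089 = -23879418480310/12675585897371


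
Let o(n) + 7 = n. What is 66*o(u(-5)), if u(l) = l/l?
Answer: -396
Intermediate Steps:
u(l) = 1
o(n) = -7 + n
66*o(u(-5)) = 66*(-7 + 1) = 66*(-6) = -396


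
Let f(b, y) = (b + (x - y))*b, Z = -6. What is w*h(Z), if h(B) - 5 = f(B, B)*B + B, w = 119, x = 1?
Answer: 4165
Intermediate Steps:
f(b, y) = b*(1 + b - y) (f(b, y) = (b + (1 - y))*b = (1 + b - y)*b = b*(1 + b - y))
h(B) = 5 + B + B**2 (h(B) = 5 + ((B*(1 + B - B))*B + B) = 5 + ((B*1)*B + B) = 5 + (B*B + B) = 5 + (B**2 + B) = 5 + (B + B**2) = 5 + B + B**2)
w*h(Z) = 119*(5 - 6 + (-6)**2) = 119*(5 - 6 + 36) = 119*35 = 4165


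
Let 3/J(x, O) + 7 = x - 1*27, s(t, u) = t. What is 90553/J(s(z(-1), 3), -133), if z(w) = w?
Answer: -3169355/3 ≈ -1.0565e+6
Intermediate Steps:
J(x, O) = 3/(-34 + x) (J(x, O) = 3/(-7 + (x - 1*27)) = 3/(-7 + (x - 27)) = 3/(-7 + (-27 + x)) = 3/(-34 + x))
90553/J(s(z(-1), 3), -133) = 90553/((3/(-34 - 1))) = 90553/((3/(-35))) = 90553/((3*(-1/35))) = 90553/(-3/35) = 90553*(-35/3) = -3169355/3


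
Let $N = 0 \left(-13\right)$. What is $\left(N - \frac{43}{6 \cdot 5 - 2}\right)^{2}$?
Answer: $\frac{1849}{784} \approx 2.3584$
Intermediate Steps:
$N = 0$
$\left(N - \frac{43}{6 \cdot 5 - 2}\right)^{2} = \left(0 - \frac{43}{6 \cdot 5 - 2}\right)^{2} = \left(0 - \frac{43}{30 - 2}\right)^{2} = \left(0 - \frac{43}{28}\right)^{2} = \left(- \frac{43}{28}\right)^{2} = \frac{1849}{784}$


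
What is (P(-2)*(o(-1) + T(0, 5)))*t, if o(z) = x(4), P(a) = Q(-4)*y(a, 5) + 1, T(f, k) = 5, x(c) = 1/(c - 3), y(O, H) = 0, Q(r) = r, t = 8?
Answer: 48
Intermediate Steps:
x(c) = 1/(-3 + c)
P(a) = 1 (P(a) = -4*0 + 1 = 0 + 1 = 1)
o(z) = 1 (o(z) = 1/(-3 + 4) = 1/1 = 1)
(P(-2)*(o(-1) + T(0, 5)))*t = (1*(1 + 5))*8 = (1*6)*8 = 6*8 = 48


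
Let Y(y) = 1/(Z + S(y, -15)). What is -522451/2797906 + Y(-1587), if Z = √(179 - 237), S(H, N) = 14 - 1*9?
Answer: -29373903/232226198 - I*√58/83 ≈ -0.12649 - 0.091756*I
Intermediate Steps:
S(H, N) = 5 (S(H, N) = 14 - 9 = 5)
Z = I*√58 (Z = √(-58) = I*√58 ≈ 7.6158*I)
Y(y) = 1/(5 + I*√58) (Y(y) = 1/(I*√58 + 5) = 1/(5 + I*√58))
-522451/2797906 + Y(-1587) = -522451/2797906 + (5/83 - I*√58/83) = -29373903/232226198 - I*√58/83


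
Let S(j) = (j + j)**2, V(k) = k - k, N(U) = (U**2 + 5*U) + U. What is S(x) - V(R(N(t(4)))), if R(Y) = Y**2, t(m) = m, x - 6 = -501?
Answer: 980100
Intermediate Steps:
x = -495 (x = 6 - 501 = -495)
N(U) = U**2 + 6*U
V(k) = 0
S(j) = 4*j**2 (S(j) = (2*j)**2 = 4*j**2)
S(x) - V(R(N(t(4)))) = 4*(-495)**2 - 1*0 = 4*245025 + 0 = 980100 + 0 = 980100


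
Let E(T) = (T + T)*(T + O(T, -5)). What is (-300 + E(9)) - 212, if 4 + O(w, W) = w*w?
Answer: 1036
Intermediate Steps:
O(w, W) = -4 + w**2 (O(w, W) = -4 + w*w = -4 + w**2)
E(T) = 2*T*(-4 + T + T**2) (E(T) = (T + T)*(T + (-4 + T**2)) = (2*T)*(-4 + T + T**2) = 2*T*(-4 + T + T**2))
(-300 + E(9)) - 212 = (-300 + 2*9*(-4 + 9 + 9**2)) - 212 = (-300 + 2*9*(-4 + 9 + 81)) - 212 = (-300 + 2*9*86) - 212 = (-300 + 1548) - 212 = 1248 - 212 = 1036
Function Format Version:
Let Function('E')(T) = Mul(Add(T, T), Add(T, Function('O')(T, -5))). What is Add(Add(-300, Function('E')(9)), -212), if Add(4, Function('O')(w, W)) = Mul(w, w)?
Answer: 1036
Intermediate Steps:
Function('O')(w, W) = Add(-4, Pow(w, 2)) (Function('O')(w, W) = Add(-4, Mul(w, w)) = Add(-4, Pow(w, 2)))
Function('E')(T) = Mul(2, T, Add(-4, T, Pow(T, 2))) (Function('E')(T) = Mul(Add(T, T), Add(T, Add(-4, Pow(T, 2)))) = Mul(Mul(2, T), Add(-4, T, Pow(T, 2))) = Mul(2, T, Add(-4, T, Pow(T, 2))))
Add(Add(-300, Function('E')(9)), -212) = Add(Add(-300, Mul(2, 9, Add(-4, 9, Pow(9, 2)))), -212) = Add(Add(-300, Mul(2, 9, Add(-4, 9, 81))), -212) = Add(Add(-300, Mul(2, 9, 86)), -212) = Add(Add(-300, 1548), -212) = Add(1248, -212) = 1036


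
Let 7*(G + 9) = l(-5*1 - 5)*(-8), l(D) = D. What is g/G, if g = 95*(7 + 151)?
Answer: 105070/17 ≈ 6180.6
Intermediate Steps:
G = 17/7 (G = -9 + ((-5*1 - 5)*(-8))/7 = -9 + ((-5 - 5)*(-8))/7 = -9 + (-10*(-8))/7 = -9 + (⅐)*80 = -9 + 80/7 = 17/7 ≈ 2.4286)
g = 15010 (g = 95*158 = 15010)
g/G = 15010/(17/7) = 15010*(7/17) = 105070/17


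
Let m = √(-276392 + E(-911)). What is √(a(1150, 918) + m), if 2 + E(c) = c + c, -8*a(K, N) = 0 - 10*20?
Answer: √(25 + 2*I*√69554) ≈ 16.629 + 15.86*I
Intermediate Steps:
a(K, N) = 25 (a(K, N) = -(0 - 10*20)/8 = -(0 - 200)/8 = -⅛*(-200) = 25)
E(c) = -2 + 2*c (E(c) = -2 + (c + c) = -2 + 2*c)
m = 2*I*√69554 (m = √(-276392 + (-2 + 2*(-911))) = √(-276392 + (-2 - 1822)) = √(-276392 - 1824) = √(-278216) = 2*I*√69554 ≈ 527.46*I)
√(a(1150, 918) + m) = √(25 + 2*I*√69554)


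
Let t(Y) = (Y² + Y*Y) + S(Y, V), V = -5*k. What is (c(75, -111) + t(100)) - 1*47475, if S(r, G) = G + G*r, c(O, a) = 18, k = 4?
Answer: -29477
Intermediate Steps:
V = -20 (V = -5*4 = -20)
t(Y) = -20 - 20*Y + 2*Y² (t(Y) = (Y² + Y*Y) - 20*(1 + Y) = (Y² + Y²) + (-20 - 20*Y) = 2*Y² + (-20 - 20*Y) = -20 - 20*Y + 2*Y²)
(c(75, -111) + t(100)) - 1*47475 = (18 + (-20 - 20*100 + 2*100²)) - 1*47475 = (18 + (-20 - 2000 + 2*10000)) - 47475 = (18 + (-20 - 2000 + 20000)) - 47475 = (18 + 17980) - 47475 = 17998 - 47475 = -29477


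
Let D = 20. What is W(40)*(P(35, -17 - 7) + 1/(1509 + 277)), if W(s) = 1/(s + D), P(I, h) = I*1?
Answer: 20837/35720 ≈ 0.58334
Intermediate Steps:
P(I, h) = I
W(s) = 1/(20 + s) (W(s) = 1/(s + 20) = 1/(20 + s))
W(40)*(P(35, -17 - 7) + 1/(1509 + 277)) = (35 + 1/(1509 + 277))/(20 + 40) = (35 + 1/1786)/60 = (1/60)*(62511/1786) = 20837/35720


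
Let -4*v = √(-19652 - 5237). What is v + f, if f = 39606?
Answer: 39606 - I*√24889/4 ≈ 39606.0 - 39.441*I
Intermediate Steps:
v = -I*√24889/4 (v = -√(-19652 - 5237)/4 = -I*√24889/4 ≈ -39.441*I)
v + f = -I*√24889/4 + 39606 = 39606 - I*√24889/4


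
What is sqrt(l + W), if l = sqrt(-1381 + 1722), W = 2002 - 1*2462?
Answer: sqrt(-460 + sqrt(341)) ≈ 21.013*I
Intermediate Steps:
W = -460 (W = 2002 - 2462 = -460)
l = sqrt(341) ≈ 18.466
sqrt(l + W) = sqrt(sqrt(341) - 460) = sqrt(-460 + sqrt(341))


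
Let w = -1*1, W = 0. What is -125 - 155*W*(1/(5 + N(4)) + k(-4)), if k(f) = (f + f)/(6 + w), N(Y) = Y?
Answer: -125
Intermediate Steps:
w = -1
k(f) = 2*f/5 (k(f) = (f + f)/(6 - 1) = (2*f)/5 = (2*f)*(1/5) = 2*f/5)
-125 - 155*W*(1/(5 + N(4)) + k(-4)) = -125 - 0*(1/(5 + 4) + (2/5)*(-4)) = -125 - 0*(1/9 - 8/5) = -125 - 0*(-67)/45 = -125 - 155*0 = -125 + 0 = -125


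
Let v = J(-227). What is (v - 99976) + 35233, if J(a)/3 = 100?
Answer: -64443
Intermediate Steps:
J(a) = 300 (J(a) = 3*100 = 300)
v = 300
(v - 99976) + 35233 = (300 - 99976) + 35233 = -99676 + 35233 = -64443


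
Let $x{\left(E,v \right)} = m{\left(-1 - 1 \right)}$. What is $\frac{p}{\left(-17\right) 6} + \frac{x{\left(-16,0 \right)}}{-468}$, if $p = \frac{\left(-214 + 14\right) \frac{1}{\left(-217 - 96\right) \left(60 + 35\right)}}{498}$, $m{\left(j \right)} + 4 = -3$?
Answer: $\frac{19579333}{1309029852} \approx 0.014957$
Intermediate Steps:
$m{\left(j \right)} = -7$ ($m{\left(j \right)} = -4 - 3 = -7$)
$x{\left(E,v \right)} = -7$
$p = \frac{20}{1480803}$ ($p = - \frac{200}{\left(-313\right) 95} \cdot \frac{1}{498} = - \frac{200}{-29735} \cdot \frac{1}{498} = \left(-200\right) \left(- \frac{1}{29735}\right) \frac{1}{498} = \frac{40}{5947} \cdot \frac{1}{498} = \frac{20}{1480803} \approx 1.3506 \cdot 10^{-5}$)
$\frac{p}{\left(-17\right) 6} + \frac{x{\left(-16,0 \right)}}{-468} = \frac{20}{1480803 \left(\left(-17\right) 6\right)} - \frac{7}{-468} = \frac{20}{1480803 \left(-102\right)} - - \frac{7}{468} = \frac{20}{1480803} \left(- \frac{1}{102}\right) + \frac{7}{468} = - \frac{10}{75520953} + \frac{7}{468} = \frac{19579333}{1309029852}$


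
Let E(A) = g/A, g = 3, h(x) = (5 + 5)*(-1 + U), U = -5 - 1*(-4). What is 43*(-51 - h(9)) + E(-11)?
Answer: -14666/11 ≈ -1333.3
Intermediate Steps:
U = -1 (U = -5 + 4 = -1)
h(x) = -20 (h(x) = (5 + 5)*(-1 - 1) = 10*(-2) = -20)
E(A) = 3/A
43*(-51 - h(9)) + E(-11) = 43*(-51 - 1*(-20)) + 3/(-11) = 43*(-51 + 20) + 3*(-1/11) = 43*(-31) - 3/11 = -1333 - 3/11 = -14666/11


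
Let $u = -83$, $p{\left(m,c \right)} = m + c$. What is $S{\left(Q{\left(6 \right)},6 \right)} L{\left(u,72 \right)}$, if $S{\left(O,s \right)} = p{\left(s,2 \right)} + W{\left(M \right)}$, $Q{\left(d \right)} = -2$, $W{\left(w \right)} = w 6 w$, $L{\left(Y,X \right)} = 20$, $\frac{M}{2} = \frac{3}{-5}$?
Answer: $\frac{1664}{5} \approx 332.8$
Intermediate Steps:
$p{\left(m,c \right)} = c + m$
$M = - \frac{6}{5}$ ($M = 2 \frac{3}{-5} = 2 \cdot 3 \left(- \frac{1}{5}\right) = 2 \left(- \frac{3}{5}\right) = - \frac{6}{5} \approx -1.2$)
$W{\left(w \right)} = 6 w^{2}$ ($W{\left(w \right)} = 6 w w = 6 w^{2}$)
$S{\left(O,s \right)} = \frac{266}{25} + s$ ($S{\left(O,s \right)} = \left(2 + s\right) + 6 \left(- \frac{6}{5}\right)^{2} = \left(2 + s\right) + 6 \cdot \frac{36}{25} = \left(2 + s\right) + \frac{216}{25} = \frac{266}{25} + s$)
$S{\left(Q{\left(6 \right)},6 \right)} L{\left(u,72 \right)} = \left(\frac{266}{25} + 6\right) 20 = \frac{416}{25} \cdot 20 = \frac{1664}{5}$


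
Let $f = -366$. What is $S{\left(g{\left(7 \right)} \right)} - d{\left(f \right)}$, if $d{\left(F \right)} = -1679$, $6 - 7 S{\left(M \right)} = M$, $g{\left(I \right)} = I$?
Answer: $\frac{11752}{7} \approx 1678.9$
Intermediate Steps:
$S{\left(M \right)} = \frac{6}{7} - \frac{M}{7}$
$S{\left(g{\left(7 \right)} \right)} - d{\left(f \right)} = \left(\frac{6}{7} - 1\right) - -1679 = \left(\frac{6}{7} - 1\right) + 1679 = - \frac{1}{7} + 1679 = \frac{11752}{7}$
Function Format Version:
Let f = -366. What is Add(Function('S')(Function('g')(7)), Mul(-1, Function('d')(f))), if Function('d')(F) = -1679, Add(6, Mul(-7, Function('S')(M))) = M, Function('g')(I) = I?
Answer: Rational(11752, 7) ≈ 1678.9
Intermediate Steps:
Function('S')(M) = Add(Rational(6, 7), Mul(Rational(-1, 7), M))
Add(Function('S')(Function('g')(7)), Mul(-1, Function('d')(f))) = Add(Add(Rational(6, 7), Mul(Rational(-1, 7), 7)), Mul(-1, -1679)) = Add(Add(Rational(6, 7), -1), 1679) = Add(Rational(-1, 7), 1679) = Rational(11752, 7)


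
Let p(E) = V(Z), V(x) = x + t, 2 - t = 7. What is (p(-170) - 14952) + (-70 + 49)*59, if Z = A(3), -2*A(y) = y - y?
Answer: -16196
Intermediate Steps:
A(y) = 0 (A(y) = -(y - y)/2 = -½*0 = 0)
Z = 0
t = -5 (t = 2 - 1*7 = 2 - 7 = -5)
V(x) = -5 + x (V(x) = x - 5 = -5 + x)
p(E) = -5 (p(E) = -5 + 0 = -5)
(p(-170) - 14952) + (-70 + 49)*59 = (-5 - 14952) + (-70 + 49)*59 = -14957 - 21*59 = -14957 - 1239 = -16196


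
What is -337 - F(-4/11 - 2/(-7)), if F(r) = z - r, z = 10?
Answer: -26725/77 ≈ -347.08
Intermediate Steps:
F(r) = 10 - r
-337 - F(-4/11 - 2/(-7)) = -337 - (10 - (-4/11 - 2/(-7))) = -337 - (10 - (-4*1/11 - 2*(-⅐))) = -337 - (10 - (-4/11 + 2/7)) = -337 - (10 - 1*(-6/77)) = -337 - (10 + 6/77) = -337 - 1*776/77 = -337 - 776/77 = -26725/77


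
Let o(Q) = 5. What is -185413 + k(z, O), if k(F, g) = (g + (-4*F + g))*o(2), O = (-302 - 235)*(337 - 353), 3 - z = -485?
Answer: -109253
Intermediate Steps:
z = 488 (z = 3 - 1*(-485) = 3 + 485 = 488)
O = 8592 (O = -537*(-16) = 8592)
k(F, g) = -20*F + 10*g (k(F, g) = (g + (-4*F + g))*5 = (g + (g - 4*F))*5 = (-4*F + 2*g)*5 = -20*F + 10*g)
-185413 + k(z, O) = -185413 + (-20*488 + 10*8592) = -185413 + (-9760 + 85920) = -185413 + 76160 = -109253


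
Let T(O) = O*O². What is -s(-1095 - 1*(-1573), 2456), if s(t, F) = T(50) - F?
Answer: -122544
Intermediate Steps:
T(O) = O³
s(t, F) = 125000 - F (s(t, F) = 50³ - F = 125000 - F)
-s(-1095 - 1*(-1573), 2456) = -(125000 - 1*2456) = -(125000 - 2456) = -1*122544 = -122544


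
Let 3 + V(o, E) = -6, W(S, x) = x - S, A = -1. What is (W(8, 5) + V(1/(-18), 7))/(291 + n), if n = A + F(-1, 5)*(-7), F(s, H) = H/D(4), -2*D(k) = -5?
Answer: -1/23 ≈ -0.043478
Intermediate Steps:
D(k) = 5/2 (D(k) = -½*(-5) = 5/2)
F(s, H) = 2*H/5 (F(s, H) = H/(5/2) = H*(⅖) = 2*H/5)
V(o, E) = -9 (V(o, E) = -3 - 6 = -9)
n = -15 (n = -1 + ((⅖)*5)*(-7) = -1 + 2*(-7) = -1 - 14 = -15)
(W(8, 5) + V(1/(-18), 7))/(291 + n) = ((5 - 1*8) - 9)/(291 - 15) = ((5 - 8) - 9)/276 = (-3 - 9)*(1/276) = -12*1/276 = -1/23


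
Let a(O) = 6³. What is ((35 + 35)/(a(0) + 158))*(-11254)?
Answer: -23170/11 ≈ -2106.4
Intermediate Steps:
a(O) = 216
((35 + 35)/(a(0) + 158))*(-11254) = ((35 + 35)/(216 + 158))*(-11254) = (70/374)*(-11254) = (70*(1/374))*(-11254) = (35/187)*(-11254) = -23170/11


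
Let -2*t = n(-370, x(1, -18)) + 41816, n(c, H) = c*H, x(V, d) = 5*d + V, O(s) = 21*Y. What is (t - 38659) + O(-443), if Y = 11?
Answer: -75801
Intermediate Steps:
O(s) = 231 (O(s) = 21*11 = 231)
x(V, d) = V + 5*d
n(c, H) = H*c
t = -37373 (t = -((1 + 5*(-18))*(-370) + 41816)/2 = -((1 - 90)*(-370) + 41816)/2 = -(-89*(-370) + 41816)/2 = -(32930 + 41816)/2 = -½*74746 = -37373)
(t - 38659) + O(-443) = (-37373 - 38659) + 231 = -76032 + 231 = -75801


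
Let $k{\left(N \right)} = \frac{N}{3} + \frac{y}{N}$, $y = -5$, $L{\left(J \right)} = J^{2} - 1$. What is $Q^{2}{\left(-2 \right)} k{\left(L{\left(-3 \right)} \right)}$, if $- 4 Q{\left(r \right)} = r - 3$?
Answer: $\frac{1225}{384} \approx 3.1901$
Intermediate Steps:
$Q{\left(r \right)} = \frac{3}{4} - \frac{r}{4}$ ($Q{\left(r \right)} = - \frac{r - 3}{4} = - \frac{-3 + r}{4} = \frac{3}{4} - \frac{r}{4}$)
$L{\left(J \right)} = -1 + J^{2}$ ($L{\left(J \right)} = J^{2} - 1 = -1 + J^{2}$)
$k{\left(N \right)} = - \frac{5}{N} + \frac{N}{3}$ ($k{\left(N \right)} = \frac{N}{3} - \frac{5}{N} = - \frac{5}{N} + \frac{N}{3}$)
$Q^{2}{\left(-2 \right)} k{\left(L{\left(-3 \right)} \right)} = \left(\frac{3}{4} - - \frac{1}{2}\right)^{2} \left(- \frac{5}{-1 + \left(-3\right)^{2}} + \frac{-1 + \left(-3\right)^{2}}{3}\right) = \left(\frac{3}{4} + \frac{1}{2}\right)^{2} \left(- \frac{5}{-1 + 9} + \frac{-1 + 9}{3}\right) = \left(\frac{5}{4}\right)^{2} \left(- \frac{5}{8} + \frac{1}{3} \cdot 8\right) = \frac{25 \left(\left(-5\right) \frac{1}{8} + \frac{8}{3}\right)}{16} = \frac{25 \left(- \frac{5}{8} + \frac{8}{3}\right)}{16} = \frac{25}{16} \cdot \frac{49}{24} = \frac{1225}{384}$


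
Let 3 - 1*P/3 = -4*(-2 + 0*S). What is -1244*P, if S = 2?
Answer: 18660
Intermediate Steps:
P = -15 (P = 9 - (-12)*(-2 + 0*2) = 9 - (-12)*(-2 + 0) = 9 - (-12)*(-2) = 9 - 3*8 = 9 - 24 = -15)
-1244*P = -1244*(-15) = 18660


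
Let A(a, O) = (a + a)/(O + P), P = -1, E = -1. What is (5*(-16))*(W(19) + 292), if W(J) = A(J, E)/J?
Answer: -23280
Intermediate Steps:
A(a, O) = 2*a/(-1 + O) (A(a, O) = (a + a)/(O - 1) = (2*a)/(-1 + O) = 2*a/(-1 + O))
W(J) = -1 (W(J) = (2*J/(-1 - 1))/J = (2*J/(-2))/J = (2*J*(-½))/J = (-J)/J = -1)
(5*(-16))*(W(19) + 292) = (5*(-16))*(-1 + 292) = -80*291 = -23280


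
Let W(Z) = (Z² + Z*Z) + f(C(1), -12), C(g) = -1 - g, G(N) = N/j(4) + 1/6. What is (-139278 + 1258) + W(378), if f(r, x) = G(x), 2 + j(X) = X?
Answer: 886453/6 ≈ 1.4774e+5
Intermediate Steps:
j(X) = -2 + X
G(N) = ⅙ + N/2 (G(N) = N/(-2 + 4) + 1/6 = N/2 + 1*(⅙) = N*(½) + ⅙ = N/2 + ⅙ = ⅙ + N/2)
f(r, x) = ⅙ + x/2
W(Z) = -35/6 + 2*Z² (W(Z) = (Z² + Z*Z) + (⅙ + (½)*(-12)) = (Z² + Z²) + (⅙ - 6) = 2*Z² - 35/6 = -35/6 + 2*Z²)
(-139278 + 1258) + W(378) = (-139278 + 1258) + (-35/6 + 2*378²) = -138020 + (-35/6 + 2*142884) = -138020 + (-35/6 + 285768) = -138020 + 1714573/6 = 886453/6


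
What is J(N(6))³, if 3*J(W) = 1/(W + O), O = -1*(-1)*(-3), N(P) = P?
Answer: 1/729 ≈ 0.0013717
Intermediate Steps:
O = -3 (O = 1*(-3) = -3)
J(W) = 1/(3*(-3 + W)) (J(W) = 1/(3*(W - 3)) = 1/(3*(-3 + W)))
J(N(6))³ = (1/(3*(-3 + 6)))³ = ((⅓)/3)³ = ((⅓)*(⅓))³ = (⅑)³ = 1/729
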